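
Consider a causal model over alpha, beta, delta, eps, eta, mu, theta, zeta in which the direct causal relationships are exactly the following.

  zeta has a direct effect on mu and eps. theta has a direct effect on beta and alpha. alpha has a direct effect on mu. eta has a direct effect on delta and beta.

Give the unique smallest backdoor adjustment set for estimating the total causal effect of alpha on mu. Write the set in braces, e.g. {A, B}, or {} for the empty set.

{}

Variables eligible for adjustment (non-descendants of alpha, excluding alpha and mu): {beta, delta, eps, eta, theta, zeta}.
Backdoor paths from alpha to mu:
  (none)
With no backdoor paths the empty set already satisfies the criterion, and it is trivially minimal.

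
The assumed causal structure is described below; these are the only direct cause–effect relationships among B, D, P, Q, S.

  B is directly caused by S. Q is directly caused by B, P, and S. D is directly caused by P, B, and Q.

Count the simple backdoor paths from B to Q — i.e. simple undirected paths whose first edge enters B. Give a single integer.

A backdoor path from B to Q is any simple undirected path whose first edge points into B (i.e. leaves B via a parent).
Parents of B: {S}.
Enumerating:
  P1: B <- S -> Q
That exhausts the simple backdoor paths. Count: 1.

1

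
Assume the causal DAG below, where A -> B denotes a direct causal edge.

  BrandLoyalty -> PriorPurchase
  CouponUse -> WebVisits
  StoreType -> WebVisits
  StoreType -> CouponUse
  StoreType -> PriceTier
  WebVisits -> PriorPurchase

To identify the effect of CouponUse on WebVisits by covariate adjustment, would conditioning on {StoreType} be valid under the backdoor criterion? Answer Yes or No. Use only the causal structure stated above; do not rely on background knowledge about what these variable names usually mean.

Backdoor paths from CouponUse to WebVisits (paths whose first edge points into CouponUse):
  P1: CouponUse <- StoreType -> WebVisits
Condition 1 (no descendant of CouponUse in the set): holds — descendants of CouponUse are {PriorPurchase, WebVisits}; none are in {StoreType}.
Condition 2 (every backdoor path blocked by {StoreType}):
  P1: blocked at fork node StoreType ∈ conditioning set.
{StoreType} satisfies the backdoor criterion.

Yes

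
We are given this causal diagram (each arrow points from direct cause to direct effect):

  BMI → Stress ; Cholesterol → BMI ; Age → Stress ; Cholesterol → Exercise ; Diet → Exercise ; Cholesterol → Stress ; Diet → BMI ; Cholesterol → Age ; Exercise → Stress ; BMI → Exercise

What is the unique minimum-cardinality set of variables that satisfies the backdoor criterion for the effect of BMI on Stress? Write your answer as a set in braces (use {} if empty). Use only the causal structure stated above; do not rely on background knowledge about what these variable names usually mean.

Variables eligible for adjustment (non-descendants of BMI, excluding BMI and Stress): {Age, Cholesterol, Diet}.
Backdoor paths from BMI to Stress:
  P1: BMI <- Diet -> Exercise <- Cholesterol -> Age -> Stress
  P2: BMI <- Diet -> Exercise <- Cholesterol -> Stress
  P3: BMI <- Diet -> Exercise -> Stress
  P4: BMI <- Cholesterol -> Exercise -> Stress
  P5: BMI <- Cholesterol -> Age -> Stress
  P6: BMI <- Cholesterol -> Stress
The empty set is not sufficient: P3 (BMI <- Diet -> Exercise -> Stress) has no collider blocking it and no conditioned non-collider, so it is open.
Try {Cholesterol, Diet}:
  P1: blocked at fork node Diet ∈ conditioning set.
  P2: blocked at fork node Diet ∈ conditioning set.
  P3: blocked at fork node Diet ∈ conditioning set.
  P4: blocked at fork node Cholesterol ∈ conditioning set.
  P5: blocked at fork node Cholesterol ∈ conditioning set.
  P6: blocked at fork node Cholesterol ∈ conditioning set.
{Cholesterol, Diet} contains no descendant of BMI and blocks every backdoor path.
Every element of {Cholesterol, Diet} is needed (dropping Cholesterol leaves P4 open; dropping Diet leaves P3 open), so no proper subset is valid.
Among all size-2 subsets of the eligible variables, only {Cholesterol, Diet} blocks every backdoor path, so it is the unique smallest valid adjustment set.

{Cholesterol, Diet}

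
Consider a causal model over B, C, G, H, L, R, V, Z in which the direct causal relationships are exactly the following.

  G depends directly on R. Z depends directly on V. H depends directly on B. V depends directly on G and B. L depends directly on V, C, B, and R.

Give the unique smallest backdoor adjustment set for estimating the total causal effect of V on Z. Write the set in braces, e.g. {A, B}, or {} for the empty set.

{}

Variables eligible for adjustment (non-descendants of V, excluding V and Z): {B, C, G, H, R}.
Backdoor paths from V to Z:
  (none)
With no backdoor paths the empty set already satisfies the criterion, and it is trivially minimal.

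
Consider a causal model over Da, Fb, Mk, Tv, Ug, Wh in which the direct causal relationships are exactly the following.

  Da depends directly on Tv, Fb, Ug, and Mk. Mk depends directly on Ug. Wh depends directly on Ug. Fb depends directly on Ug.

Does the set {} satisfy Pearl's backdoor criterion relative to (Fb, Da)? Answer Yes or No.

Backdoor paths from Fb to Da (paths whose first edge points into Fb):
  P1: Fb <- Ug -> Mk -> Da
  P2: Fb <- Ug -> Da
Condition 1 (no descendant of Fb in the set): holds — descendants of Fb are {Da}; none are in {}.
Condition 2 (every backdoor path blocked by {}):
  P1: open — no interior node is in the conditioning set.
  P2: open — no interior node is in the conditioning set.
{} does not satisfy the backdoor criterion.

No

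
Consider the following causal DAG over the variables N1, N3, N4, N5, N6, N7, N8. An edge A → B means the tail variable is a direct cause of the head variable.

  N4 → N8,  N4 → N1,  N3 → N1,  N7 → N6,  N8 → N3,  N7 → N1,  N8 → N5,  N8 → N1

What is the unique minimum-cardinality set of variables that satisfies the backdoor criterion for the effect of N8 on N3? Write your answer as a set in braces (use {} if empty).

Variables eligible for adjustment (non-descendants of N8, excluding N8 and N3): {N4, N6, N7}.
Backdoor paths from N8 to N3:
  P1: N8 <- N4 -> N1 <- N3
Each backdoor path contains an unconditioned collider, so every path is already blocked with the empty conditioning set:
  P1: blocked at collider N1 (neither it nor any descendant is in the conditioning set).
The empty set is therefore the unique smallest valid set.

{}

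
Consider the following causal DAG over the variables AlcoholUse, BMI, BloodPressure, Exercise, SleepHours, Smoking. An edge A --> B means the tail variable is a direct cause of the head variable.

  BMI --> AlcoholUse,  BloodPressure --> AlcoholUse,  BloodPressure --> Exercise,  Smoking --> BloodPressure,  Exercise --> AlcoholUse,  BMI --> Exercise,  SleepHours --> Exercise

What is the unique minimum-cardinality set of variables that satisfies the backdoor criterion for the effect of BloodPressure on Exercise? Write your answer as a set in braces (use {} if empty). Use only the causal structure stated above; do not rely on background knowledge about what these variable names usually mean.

Variables eligible for adjustment (non-descendants of BloodPressure, excluding BloodPressure and Exercise): {BMI, SleepHours, Smoking}.
Backdoor paths from BloodPressure to Exercise:
  (none)
With no backdoor paths the empty set already satisfies the criterion, and it is trivially minimal.

{}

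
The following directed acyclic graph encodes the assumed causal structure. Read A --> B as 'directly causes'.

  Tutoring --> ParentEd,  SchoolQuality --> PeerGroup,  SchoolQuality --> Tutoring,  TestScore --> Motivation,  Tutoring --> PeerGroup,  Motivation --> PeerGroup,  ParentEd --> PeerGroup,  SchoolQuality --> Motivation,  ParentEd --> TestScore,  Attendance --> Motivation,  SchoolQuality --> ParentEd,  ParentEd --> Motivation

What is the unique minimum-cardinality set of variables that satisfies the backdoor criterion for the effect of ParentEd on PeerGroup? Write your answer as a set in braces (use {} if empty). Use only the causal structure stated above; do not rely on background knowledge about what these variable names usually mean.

{SchoolQuality, Tutoring}

Variables eligible for adjustment (non-descendants of ParentEd, excluding ParentEd and PeerGroup): {Attendance, SchoolQuality, Tutoring}.
Backdoor paths from ParentEd to PeerGroup:
  P1: ParentEd <- SchoolQuality -> Tutoring -> PeerGroup
  P2: ParentEd <- SchoolQuality -> Motivation -> PeerGroup
  P3: ParentEd <- SchoolQuality -> PeerGroup
  P4: ParentEd <- Tutoring <- SchoolQuality -> Motivation -> PeerGroup
  P5: ParentEd <- Tutoring <- SchoolQuality -> PeerGroup
  P6: ParentEd <- Tutoring -> PeerGroup
The empty set is not sufficient: P1 (ParentEd <- SchoolQuality -> Tutoring -> PeerGroup) has no collider blocking it and no conditioned non-collider, so it is open.
Try {SchoolQuality, Tutoring}:
  P1: blocked at fork node SchoolQuality ∈ conditioning set.
  P2: blocked at fork node SchoolQuality ∈ conditioning set.
  P3: blocked at fork node SchoolQuality ∈ conditioning set.
  P4: blocked at chain node Tutoring ∈ conditioning set.
  P5: blocked at chain node Tutoring ∈ conditioning set.
  P6: blocked at fork node Tutoring ∈ conditioning set.
{SchoolQuality, Tutoring} contains no descendant of ParentEd and blocks every backdoor path.
Every element of {SchoolQuality, Tutoring} is needed (dropping SchoolQuality leaves P2 open; dropping Tutoring leaves P6 open), so no proper subset is valid.
Among all size-2 subsets of the eligible variables, only {SchoolQuality, Tutoring} blocks every backdoor path, so it is the unique smallest valid adjustment set.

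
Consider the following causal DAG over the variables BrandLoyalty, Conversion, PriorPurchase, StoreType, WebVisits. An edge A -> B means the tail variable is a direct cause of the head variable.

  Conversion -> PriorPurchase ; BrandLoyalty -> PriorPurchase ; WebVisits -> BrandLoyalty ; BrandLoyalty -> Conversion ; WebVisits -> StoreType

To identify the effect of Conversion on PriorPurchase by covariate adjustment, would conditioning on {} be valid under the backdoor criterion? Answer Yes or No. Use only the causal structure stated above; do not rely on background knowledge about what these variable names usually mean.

Backdoor paths from Conversion to PriorPurchase (paths whose first edge points into Conversion):
  P1: Conversion <- BrandLoyalty -> PriorPurchase
Condition 1 (no descendant of Conversion in the set): holds — descendants of Conversion are {PriorPurchase}; none are in {}.
Condition 2 (every backdoor path blocked by {}):
  P1: open — no interior node is in the conditioning set.
{} does not satisfy the backdoor criterion.

No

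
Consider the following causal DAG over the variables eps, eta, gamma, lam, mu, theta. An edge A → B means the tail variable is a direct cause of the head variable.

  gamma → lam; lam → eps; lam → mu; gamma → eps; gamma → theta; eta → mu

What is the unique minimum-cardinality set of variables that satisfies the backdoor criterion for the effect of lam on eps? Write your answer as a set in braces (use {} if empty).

Variables eligible for adjustment (non-descendants of lam, excluding lam and eps): {eta, gamma, theta}.
Backdoor paths from lam to eps:
  P1: lam <- gamma -> eps
The empty set is not sufficient: P1 (lam <- gamma -> eps) has no collider blocking it and no conditioned non-collider, so it is open.
Try {gamma}:
  P1: blocked at fork node gamma ∈ conditioning set.
{gamma} contains no descendant of lam and blocks every backdoor path.
No other singleton works — e.g. {eta} leaves P1 open — so {gamma} is the unique smallest valid adjustment set.

{gamma}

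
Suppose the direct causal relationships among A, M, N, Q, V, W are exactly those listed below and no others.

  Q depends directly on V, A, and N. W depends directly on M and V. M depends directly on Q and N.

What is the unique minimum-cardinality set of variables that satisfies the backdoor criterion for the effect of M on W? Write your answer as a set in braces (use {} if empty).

{V}

Variables eligible for adjustment (non-descendants of M, excluding M and W): {A, N, Q, V}.
Backdoor paths from M to W:
  P1: M <- N -> Q <- V -> W
  P2: M <- Q <- V -> W
The empty set is not sufficient: P2 (M <- Q <- V -> W) has no collider blocking it and no conditioned non-collider, so it is open.
Try {V}:
  P1: blocked at collider Q (neither it nor any descendant is in the conditioning set).
  P2: blocked at fork node V ∈ conditioning set.
{V} contains no descendant of M and blocks every backdoor path.
No other singleton works — e.g. {A} leaves P2 open — so {V} is the unique smallest valid adjustment set.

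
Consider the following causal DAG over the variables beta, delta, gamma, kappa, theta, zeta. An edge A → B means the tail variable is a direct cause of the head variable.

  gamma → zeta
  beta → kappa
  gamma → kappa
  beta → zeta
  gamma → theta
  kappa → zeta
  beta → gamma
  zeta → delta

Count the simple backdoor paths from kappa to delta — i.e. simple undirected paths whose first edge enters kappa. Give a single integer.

A backdoor path from kappa to delta is any simple undirected path whose first edge points into kappa (i.e. leaves kappa via a parent).
Parents of kappa: {beta, gamma}.
Enumerating:
  P1: kappa <- beta -> gamma -> zeta -> delta
  P2: kappa <- beta -> zeta -> delta
  P3: kappa <- gamma <- beta -> zeta -> delta
  P4: kappa <- gamma -> zeta -> delta
That exhausts the simple backdoor paths. Count: 4.

4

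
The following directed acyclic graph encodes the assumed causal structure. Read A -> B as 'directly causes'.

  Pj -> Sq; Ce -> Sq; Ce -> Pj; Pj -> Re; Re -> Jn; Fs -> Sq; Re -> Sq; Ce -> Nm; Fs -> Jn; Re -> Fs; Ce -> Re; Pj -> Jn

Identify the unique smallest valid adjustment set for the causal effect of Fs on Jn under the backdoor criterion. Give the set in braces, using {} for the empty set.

{Re}

Variables eligible for adjustment (non-descendants of Fs, excluding Fs and Jn): {Ce, Nm, Pj, Re}.
Backdoor paths from Fs to Jn:
  P1: Fs <- Re <- Ce -> Pj -> Jn
  P2: Fs <- Re <- Ce -> Sq <- Pj -> Jn
  P3: Fs <- Re <- Pj -> Jn
  P4: Fs <- Re -> Sq <- Ce -> Pj -> Jn
  P5: Fs <- Re -> Sq <- Pj -> Jn
  P6: Fs <- Re -> Jn
The empty set is not sufficient: P1 (Fs <- Re <- Ce -> Pj -> Jn) has no collider blocking it and no conditioned non-collider, so it is open.
Try {Re}:
  P1: blocked at chain node Re ∈ conditioning set.
  P2: blocked at chain node Re ∈ conditioning set.
  P3: blocked at chain node Re ∈ conditioning set.
  P4: blocked at fork node Re ∈ conditioning set.
  P5: blocked at fork node Re ∈ conditioning set.
  P6: blocked at fork node Re ∈ conditioning set.
{Re} contains no descendant of Fs and blocks every backdoor path.
No other singleton works — e.g. {Ce} leaves P3 open — so {Re} is the unique smallest valid adjustment set.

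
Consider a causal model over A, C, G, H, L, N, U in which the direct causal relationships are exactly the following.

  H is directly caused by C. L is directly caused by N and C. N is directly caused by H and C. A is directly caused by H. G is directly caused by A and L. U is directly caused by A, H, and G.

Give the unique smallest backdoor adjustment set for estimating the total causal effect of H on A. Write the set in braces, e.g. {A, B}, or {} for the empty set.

Variables eligible for adjustment (non-descendants of H, excluding H and A): {C}.
Backdoor paths from H to A:
  P1: H <- C -> N -> L -> G <- A
  P2: H <- C -> N -> L -> G -> U <- A
  P3: H <- C -> L -> G <- A
  P4: H <- C -> L -> G -> U <- A
Each backdoor path contains an unconditioned collider, so every path is already blocked with the empty conditioning set:
  P1: blocked at collider G (neither it nor any descendant is in the conditioning set).
  P2: blocked at collider U (neither it nor any descendant is in the conditioning set).
  P3: blocked at collider G (neither it nor any descendant is in the conditioning set).
  P4: blocked at collider U (neither it nor any descendant is in the conditioning set).
The empty set is therefore the unique smallest valid set.

{}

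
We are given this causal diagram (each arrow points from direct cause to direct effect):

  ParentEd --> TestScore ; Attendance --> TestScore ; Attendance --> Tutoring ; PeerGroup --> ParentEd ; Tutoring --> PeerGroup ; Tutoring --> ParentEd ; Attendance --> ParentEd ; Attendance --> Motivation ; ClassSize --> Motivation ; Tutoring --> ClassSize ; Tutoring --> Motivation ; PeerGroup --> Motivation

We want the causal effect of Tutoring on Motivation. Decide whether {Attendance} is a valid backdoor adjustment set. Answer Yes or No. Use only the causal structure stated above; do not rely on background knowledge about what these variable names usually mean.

Yes

Backdoor paths from Tutoring to Motivation (paths whose first edge points into Tutoring):
  P1: Tutoring <- Attendance -> Motivation
  P2: Tutoring <- Attendance -> ParentEd <- PeerGroup -> Motivation
  P3: Tutoring <- Attendance -> TestScore <- ParentEd <- PeerGroup -> Motivation
Condition 1 (no descendant of Tutoring in the set): holds — descendants of Tutoring are {ClassSize, Motivation, ParentEd, PeerGroup, TestScore}; none are in {Attendance}.
Condition 2 (every backdoor path blocked by {Attendance}):
  P1: blocked at fork node Attendance ∈ conditioning set.
  P2: blocked at fork node Attendance ∈ conditioning set.
  P3: blocked at fork node Attendance ∈ conditioning set.
{Attendance} satisfies the backdoor criterion.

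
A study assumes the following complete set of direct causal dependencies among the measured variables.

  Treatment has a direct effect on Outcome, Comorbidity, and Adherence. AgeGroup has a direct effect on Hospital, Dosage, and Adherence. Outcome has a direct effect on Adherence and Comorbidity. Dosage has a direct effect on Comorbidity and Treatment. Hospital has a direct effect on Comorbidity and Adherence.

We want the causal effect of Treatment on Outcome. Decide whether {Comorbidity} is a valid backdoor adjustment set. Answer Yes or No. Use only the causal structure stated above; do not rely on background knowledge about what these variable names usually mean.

No

Backdoor paths from Treatment to Outcome (paths whose first edge points into Treatment):
  P1: Treatment <- Dosage <- AgeGroup -> Hospital -> Adherence <- Outcome
  P2: Treatment <- Dosage <- AgeGroup -> Hospital -> Comorbidity <- Outcome
  P3: Treatment <- Dosage <- AgeGroup -> Adherence <- Hospital -> Comorbidity <- Outcome
  P4: Treatment <- Dosage <- AgeGroup -> Adherence <- Outcome
  P5: Treatment <- Dosage -> Comorbidity <- Hospital <- AgeGroup -> Adherence <- Outcome
  P6: Treatment <- Dosage -> Comorbidity <- Hospital -> Adherence <- Outcome
  P7: Treatment <- Dosage -> Comorbidity <- Outcome
Condition 1 (no descendant of Treatment in the set): FAILS — Comorbidity is a descendant of Treatment.
Condition 2 (every backdoor path blocked by {Comorbidity}):
  P1: blocked at collider Adherence (neither it nor any descendant is in the conditioning set).
  P2: open — collider(s) Comorbidity are conditioned on (or have a conditioned descendant) and no non-collider on the path is in the set.
  P3: blocked at collider Adherence (neither it nor any descendant is in the conditioning set).
  P4: blocked at collider Adherence (neither it nor any descendant is in the conditioning set).
  P5: blocked at collider Adherence (neither it nor any descendant is in the conditioning set).
  P6: blocked at collider Adherence (neither it nor any descendant is in the conditioning set).
  P7: open — collider(s) Comorbidity are conditioned on (or have a conditioned descendant) and no non-collider on the path is in the set.
{Comorbidity} does not satisfy the backdoor criterion.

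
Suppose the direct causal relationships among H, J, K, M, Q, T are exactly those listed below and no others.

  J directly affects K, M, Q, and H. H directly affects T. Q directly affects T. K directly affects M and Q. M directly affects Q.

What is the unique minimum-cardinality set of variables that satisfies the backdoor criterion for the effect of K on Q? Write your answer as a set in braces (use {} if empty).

Variables eligible for adjustment (non-descendants of K, excluding K and Q): {H, J}.
Backdoor paths from K to Q:
  P1: K <- J -> H -> T <- Q
  P2: K <- J -> M -> Q
  P3: K <- J -> Q
The empty set is not sufficient: P2 (K <- J -> M -> Q) has no collider blocking it and no conditioned non-collider, so it is open.
Try {J}:
  P1: blocked at fork node J ∈ conditioning set.
  P2: blocked at fork node J ∈ conditioning set.
  P3: blocked at fork node J ∈ conditioning set.
{J} contains no descendant of K and blocks every backdoor path.
No other singleton works — e.g. {H} leaves P2 open — so {J} is the unique smallest valid adjustment set.

{J}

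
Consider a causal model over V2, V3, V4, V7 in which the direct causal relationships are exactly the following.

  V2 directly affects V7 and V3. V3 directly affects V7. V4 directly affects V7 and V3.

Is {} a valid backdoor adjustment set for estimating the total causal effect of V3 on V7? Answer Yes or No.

Backdoor paths from V3 to V7 (paths whose first edge points into V3):
  P1: V3 <- V4 -> V7
  P2: V3 <- V2 -> V7
Condition 1 (no descendant of V3 in the set): holds — descendants of V3 are {V7}; none are in {}.
Condition 2 (every backdoor path blocked by {}):
  P1: open — no interior node is in the conditioning set.
  P2: open — no interior node is in the conditioning set.
{} does not satisfy the backdoor criterion.

No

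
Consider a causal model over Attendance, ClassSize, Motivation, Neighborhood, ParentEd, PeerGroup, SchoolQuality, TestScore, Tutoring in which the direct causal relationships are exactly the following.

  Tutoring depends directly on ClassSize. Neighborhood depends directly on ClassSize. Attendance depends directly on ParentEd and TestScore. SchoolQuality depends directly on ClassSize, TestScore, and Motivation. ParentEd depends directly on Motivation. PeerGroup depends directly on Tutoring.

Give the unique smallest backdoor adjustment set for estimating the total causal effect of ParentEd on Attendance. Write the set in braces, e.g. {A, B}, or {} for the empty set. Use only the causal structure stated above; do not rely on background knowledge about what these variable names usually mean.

Variables eligible for adjustment (non-descendants of ParentEd, excluding ParentEd and Attendance): {ClassSize, Motivation, Neighborhood, PeerGroup, SchoolQuality, TestScore, Tutoring}.
Backdoor paths from ParentEd to Attendance:
  P1: ParentEd <- Motivation -> SchoolQuality <- TestScore -> Attendance
Each backdoor path contains an unconditioned collider, so every path is already blocked with the empty conditioning set:
  P1: blocked at collider SchoolQuality (neither it nor any descendant is in the conditioning set).
The empty set is therefore the unique smallest valid set.

{}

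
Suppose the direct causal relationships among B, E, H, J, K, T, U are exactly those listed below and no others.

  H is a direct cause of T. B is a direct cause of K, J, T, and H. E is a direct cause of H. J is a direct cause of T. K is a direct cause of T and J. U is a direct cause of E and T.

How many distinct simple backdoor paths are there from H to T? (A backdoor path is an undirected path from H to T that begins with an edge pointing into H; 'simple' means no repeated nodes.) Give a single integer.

A backdoor path from H to T is any simple undirected path whose first edge points into H (i.e. leaves H via a parent).
Parents of H: {B, E}.
Enumerating:
  P1: H <- E <- U -> T
  P2: H <- B -> K -> J -> T
  P3: H <- B -> K -> T
  P4: H <- B -> J <- K -> T
  P5: H <- B -> J -> T
  P6: H <- B -> T
That exhausts the simple backdoor paths. Count: 6.

6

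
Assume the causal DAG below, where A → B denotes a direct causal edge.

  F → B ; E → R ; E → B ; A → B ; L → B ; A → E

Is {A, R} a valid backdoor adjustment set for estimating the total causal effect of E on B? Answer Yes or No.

Backdoor paths from E to B (paths whose first edge points into E):
  P1: E <- A -> B
Condition 1 (no descendant of E in the set): FAILS — R is a descendant of E.
Condition 2 (every backdoor path blocked by {A, R}):
  P1: blocked at fork node A ∈ conditioning set.
{A, R} does not satisfy the backdoor criterion.

No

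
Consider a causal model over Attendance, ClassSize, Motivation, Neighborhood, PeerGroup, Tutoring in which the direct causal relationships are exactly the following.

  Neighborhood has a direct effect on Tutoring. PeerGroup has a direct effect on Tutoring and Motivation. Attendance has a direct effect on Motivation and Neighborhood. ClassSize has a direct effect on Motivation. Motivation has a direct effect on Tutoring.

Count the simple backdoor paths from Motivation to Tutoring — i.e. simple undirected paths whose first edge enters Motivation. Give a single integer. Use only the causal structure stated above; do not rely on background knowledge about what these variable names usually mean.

A backdoor path from Motivation to Tutoring is any simple undirected path whose first edge points into Motivation (i.e. leaves Motivation via a parent).
Parents of Motivation: {Attendance, ClassSize, PeerGroup}.
Enumerating:
  P1: Motivation <- PeerGroup -> Tutoring
  P2: Motivation <- Attendance -> Neighborhood -> Tutoring
That exhausts the simple backdoor paths. Count: 2.

2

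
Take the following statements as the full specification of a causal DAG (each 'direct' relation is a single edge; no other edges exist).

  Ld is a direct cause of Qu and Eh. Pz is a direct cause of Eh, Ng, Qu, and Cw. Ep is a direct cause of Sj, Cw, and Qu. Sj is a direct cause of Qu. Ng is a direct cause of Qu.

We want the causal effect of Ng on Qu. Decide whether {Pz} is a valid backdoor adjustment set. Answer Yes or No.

Backdoor paths from Ng to Qu (paths whose first edge points into Ng):
  P1: Ng <- Pz -> Cw <- Ep -> Sj -> Qu
  P2: Ng <- Pz -> Cw <- Ep -> Qu
  P3: Ng <- Pz -> Qu
  P4: Ng <- Pz -> Eh <- Ld -> Qu
Condition 1 (no descendant of Ng in the set): holds — descendants of Ng are {Qu}; none are in {Pz}.
Condition 2 (every backdoor path blocked by {Pz}):
  P1: blocked at fork node Pz ∈ conditioning set.
  P2: blocked at fork node Pz ∈ conditioning set.
  P3: blocked at fork node Pz ∈ conditioning set.
  P4: blocked at fork node Pz ∈ conditioning set.
{Pz} satisfies the backdoor criterion.

Yes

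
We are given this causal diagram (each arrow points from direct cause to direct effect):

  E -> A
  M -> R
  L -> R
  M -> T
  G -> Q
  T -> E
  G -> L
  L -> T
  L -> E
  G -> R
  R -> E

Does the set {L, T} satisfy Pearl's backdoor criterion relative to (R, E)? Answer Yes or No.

Backdoor paths from R to E (paths whose first edge points into R):
  P1: R <- M -> T <- L -> E
  P2: R <- M -> T -> E
  P3: R <- G -> L -> T -> E
  P4: R <- G -> L -> E
  P5: R <- L -> T -> E
  P6: R <- L -> E
Condition 1 (no descendant of R in the set): holds — descendants of R are {A, E}; none are in {L, T}.
Condition 2 (every backdoor path blocked by {L, T}):
  P1: blocked at fork node L ∈ conditioning set.
  P2: blocked at chain node T ∈ conditioning set.
  P3: blocked at chain node L ∈ conditioning set.
  P4: blocked at chain node L ∈ conditioning set.
  P5: blocked at fork node L ∈ conditioning set.
  P6: blocked at fork node L ∈ conditioning set.
{L, T} satisfies the backdoor criterion.

Yes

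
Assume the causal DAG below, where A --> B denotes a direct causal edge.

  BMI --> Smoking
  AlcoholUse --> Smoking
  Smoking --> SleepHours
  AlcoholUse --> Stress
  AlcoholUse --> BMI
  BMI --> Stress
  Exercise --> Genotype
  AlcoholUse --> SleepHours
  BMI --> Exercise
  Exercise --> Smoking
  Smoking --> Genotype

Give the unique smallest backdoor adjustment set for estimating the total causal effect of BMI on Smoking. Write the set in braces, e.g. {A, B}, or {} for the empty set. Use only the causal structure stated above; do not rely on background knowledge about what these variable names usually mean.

Variables eligible for adjustment (non-descendants of BMI, excluding BMI and Smoking): {AlcoholUse}.
Backdoor paths from BMI to Smoking:
  P1: BMI <- AlcoholUse -> Smoking
  P2: BMI <- AlcoholUse -> SleepHours <- Smoking
The empty set is not sufficient: P1 (BMI <- AlcoholUse -> Smoking) has no collider blocking it and no conditioned non-collider, so it is open.
Try {AlcoholUse}:
  P1: blocked at fork node AlcoholUse ∈ conditioning set.
  P2: blocked at fork node AlcoholUse ∈ conditioning set.
{AlcoholUse} contains no descendant of BMI and blocks every backdoor path.
{AlcoholUse} is the unique smallest valid adjustment set.

{AlcoholUse}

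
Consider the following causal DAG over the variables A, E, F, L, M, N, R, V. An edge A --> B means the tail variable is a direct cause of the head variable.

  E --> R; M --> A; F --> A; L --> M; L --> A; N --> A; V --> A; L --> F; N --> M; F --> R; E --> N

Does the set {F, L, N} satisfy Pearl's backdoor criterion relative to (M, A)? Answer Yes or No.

Yes

Backdoor paths from M to A (paths whose first edge points into M):
  P1: M <- L -> F -> A
  P2: M <- L -> F -> R <- E -> N -> A
  P3: M <- L -> A
  P4: M <- N <- E -> R <- F <- L -> A
  P5: M <- N <- E -> R <- F -> A
  P6: M <- N -> A
Condition 1 (no descendant of M in the set): holds — descendants of M are {A}; none are in {F, L, N}.
Condition 2 (every backdoor path blocked by {F, L, N}):
  P1: blocked at fork node L ∈ conditioning set.
  P2: blocked at fork node L ∈ conditioning set.
  P3: blocked at fork node L ∈ conditioning set.
  P4: blocked at chain node N ∈ conditioning set.
  P5: blocked at chain node N ∈ conditioning set.
  P6: blocked at fork node N ∈ conditioning set.
{F, L, N} satisfies the backdoor criterion.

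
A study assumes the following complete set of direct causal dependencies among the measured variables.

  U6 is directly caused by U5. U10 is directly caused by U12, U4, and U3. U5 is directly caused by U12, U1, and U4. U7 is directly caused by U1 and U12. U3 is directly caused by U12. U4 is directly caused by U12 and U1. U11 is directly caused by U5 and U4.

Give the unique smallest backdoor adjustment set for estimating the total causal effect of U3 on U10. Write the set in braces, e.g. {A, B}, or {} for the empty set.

Variables eligible for adjustment (non-descendants of U3, excluding U3 and U10): {U1, U11, U12, U4, U5, U6, U7}.
Backdoor paths from U3 to U10:
  P1: U3 <- U12 -> U4 -> U10
  P2: U3 <- U12 -> U5 <- U1 -> U4 -> U10
  P3: U3 <- U12 -> U5 <- U4 -> U10
  P4: U3 <- U12 -> U5 -> U11 <- U4 -> U10
  P5: U3 <- U12 -> U7 <- U1 -> U4 -> U10
  P6: U3 <- U12 -> U7 <- U1 -> U5 <- U4 -> U10
  P7: U3 <- U12 -> U7 <- U1 -> U5 -> U11 <- U4 -> U10
  P8: U3 <- U12 -> U10
The empty set is not sufficient: P1 (U3 <- U12 -> U4 -> U10) has no collider blocking it and no conditioned non-collider, so it is open.
Try {U12}:
  P1: blocked at fork node U12 ∈ conditioning set.
  P2: blocked at fork node U12 ∈ conditioning set.
  P3: blocked at fork node U12 ∈ conditioning set.
  P4: blocked at fork node U12 ∈ conditioning set.
  P5: blocked at fork node U12 ∈ conditioning set.
  P6: blocked at fork node U12 ∈ conditioning set.
  P7: blocked at fork node U12 ∈ conditioning set.
  P8: blocked at fork node U12 ∈ conditioning set.
{U12} contains no descendant of U3 and blocks every backdoor path.
No other singleton works — e.g. {U1} leaves P1 open — so {U12} is the unique smallest valid adjustment set.

{U12}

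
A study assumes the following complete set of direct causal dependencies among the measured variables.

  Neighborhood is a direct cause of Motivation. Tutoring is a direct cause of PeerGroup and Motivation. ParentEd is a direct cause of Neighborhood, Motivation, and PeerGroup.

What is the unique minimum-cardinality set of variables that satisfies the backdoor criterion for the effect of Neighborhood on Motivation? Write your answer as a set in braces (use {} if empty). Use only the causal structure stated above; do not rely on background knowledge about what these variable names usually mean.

Variables eligible for adjustment (non-descendants of Neighborhood, excluding Neighborhood and Motivation): {ParentEd, PeerGroup, Tutoring}.
Backdoor paths from Neighborhood to Motivation:
  P1: Neighborhood <- ParentEd -> Motivation
  P2: Neighborhood <- ParentEd -> PeerGroup <- Tutoring -> Motivation
The empty set is not sufficient: P1 (Neighborhood <- ParentEd -> Motivation) has no collider blocking it and no conditioned non-collider, so it is open.
Try {ParentEd}:
  P1: blocked at fork node ParentEd ∈ conditioning set.
  P2: blocked at fork node ParentEd ∈ conditioning set.
{ParentEd} contains no descendant of Neighborhood and blocks every backdoor path.
No other singleton works — e.g. {Tutoring} leaves P1 open — so {ParentEd} is the unique smallest valid adjustment set.

{ParentEd}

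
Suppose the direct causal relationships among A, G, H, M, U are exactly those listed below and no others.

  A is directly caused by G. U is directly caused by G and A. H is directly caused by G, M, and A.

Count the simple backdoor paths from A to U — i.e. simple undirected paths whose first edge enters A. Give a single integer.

A backdoor path from A to U is any simple undirected path whose first edge points into A (i.e. leaves A via a parent).
Parents of A: {G}.
Enumerating:
  P1: A <- G -> U
That exhausts the simple backdoor paths. Count: 1.

1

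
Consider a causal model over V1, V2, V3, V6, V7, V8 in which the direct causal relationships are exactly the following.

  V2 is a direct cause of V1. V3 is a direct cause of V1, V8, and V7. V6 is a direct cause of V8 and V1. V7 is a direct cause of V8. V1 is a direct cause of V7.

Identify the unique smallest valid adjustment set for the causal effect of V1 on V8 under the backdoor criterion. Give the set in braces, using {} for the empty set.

Variables eligible for adjustment (non-descendants of V1, excluding V1 and V8): {V2, V3, V6}.
Backdoor paths from V1 to V8:
  P1: V1 <- V3 -> V7 -> V8
  P2: V1 <- V3 -> V8
  P3: V1 <- V6 -> V8
The empty set is not sufficient: P1 (V1 <- V3 -> V7 -> V8) has no collider blocking it and no conditioned non-collider, so it is open.
Try {V3, V6}:
  P1: blocked at fork node V3 ∈ conditioning set.
  P2: blocked at fork node V3 ∈ conditioning set.
  P3: blocked at fork node V6 ∈ conditioning set.
{V3, V6} contains no descendant of V1 and blocks every backdoor path.
Every element of {V3, V6} is needed (dropping V3 leaves P1 open; dropping V6 leaves P3 open), so no proper subset is valid.
Among all size-2 subsets of the eligible variables, only {V3, V6} blocks every backdoor path, so it is the unique smallest valid adjustment set.

{V3, V6}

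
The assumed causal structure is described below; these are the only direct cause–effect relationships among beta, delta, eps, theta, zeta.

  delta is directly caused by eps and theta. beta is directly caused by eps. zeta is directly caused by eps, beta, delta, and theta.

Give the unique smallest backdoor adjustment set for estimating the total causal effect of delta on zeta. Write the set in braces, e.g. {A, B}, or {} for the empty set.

Variables eligible for adjustment (non-descendants of delta, excluding delta and zeta): {beta, eps, theta}.
Backdoor paths from delta to zeta:
  P1: delta <- theta -> zeta
  P2: delta <- eps -> beta -> zeta
  P3: delta <- eps -> zeta
The empty set is not sufficient: P1 (delta <- theta -> zeta) has no collider blocking it and no conditioned non-collider, so it is open.
Try {eps, theta}:
  P1: blocked at fork node theta ∈ conditioning set.
  P2: blocked at fork node eps ∈ conditioning set.
  P3: blocked at fork node eps ∈ conditioning set.
{eps, theta} contains no descendant of delta and blocks every backdoor path.
Every element of {eps, theta} is needed (dropping eps leaves P2 open; dropping theta leaves P1 open), so no proper subset is valid.
Among all size-2 subsets of the eligible variables, only {eps, theta} blocks every backdoor path, so it is the unique smallest valid adjustment set.

{eps, theta}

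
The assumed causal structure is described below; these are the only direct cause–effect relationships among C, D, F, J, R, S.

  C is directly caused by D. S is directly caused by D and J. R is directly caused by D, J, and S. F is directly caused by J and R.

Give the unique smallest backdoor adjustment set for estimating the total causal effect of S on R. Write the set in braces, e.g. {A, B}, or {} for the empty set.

{D, J}

Variables eligible for adjustment (non-descendants of S, excluding S and R): {C, D, J}.
Backdoor paths from S to R:
  P1: S <- J -> R
  P2: S <- J -> F <- R
  P3: S <- D -> R
The empty set is not sufficient: P1 (S <- J -> R) has no collider blocking it and no conditioned non-collider, so it is open.
Try {D, J}:
  P1: blocked at fork node J ∈ conditioning set.
  P2: blocked at fork node J ∈ conditioning set.
  P3: blocked at fork node D ∈ conditioning set.
{D, J} contains no descendant of S and blocks every backdoor path.
Every element of {D, J} is needed (dropping D leaves P3 open; dropping J leaves P1 open), so no proper subset is valid.
Among all size-2 subsets of the eligible variables, only {D, J} blocks every backdoor path, so it is the unique smallest valid adjustment set.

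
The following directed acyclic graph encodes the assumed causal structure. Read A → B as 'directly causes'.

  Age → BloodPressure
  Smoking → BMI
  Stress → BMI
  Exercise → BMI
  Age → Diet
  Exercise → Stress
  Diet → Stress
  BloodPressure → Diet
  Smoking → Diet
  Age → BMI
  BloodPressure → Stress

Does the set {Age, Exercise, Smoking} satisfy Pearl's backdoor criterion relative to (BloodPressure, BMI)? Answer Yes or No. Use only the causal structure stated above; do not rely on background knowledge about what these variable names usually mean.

Yes

Backdoor paths from BloodPressure to BMI (paths whose first edge points into BloodPressure):
  P1: BloodPressure <- Age -> Diet <- Smoking -> BMI
  P2: BloodPressure <- Age -> Diet -> Stress <- Exercise -> BMI
  P3: BloodPressure <- Age -> Diet -> Stress -> BMI
  P4: BloodPressure <- Age -> BMI
Condition 1 (no descendant of BloodPressure in the set): holds — descendants of BloodPressure are {BMI, Diet, Stress}; none are in {Age, Exercise, Smoking}.
Condition 2 (every backdoor path blocked by {Age, Exercise, Smoking}):
  P1: blocked at fork node Age ∈ conditioning set.
  P2: blocked at fork node Age ∈ conditioning set.
  P3: blocked at fork node Age ∈ conditioning set.
  P4: blocked at fork node Age ∈ conditioning set.
{Age, Exercise, Smoking} satisfies the backdoor criterion.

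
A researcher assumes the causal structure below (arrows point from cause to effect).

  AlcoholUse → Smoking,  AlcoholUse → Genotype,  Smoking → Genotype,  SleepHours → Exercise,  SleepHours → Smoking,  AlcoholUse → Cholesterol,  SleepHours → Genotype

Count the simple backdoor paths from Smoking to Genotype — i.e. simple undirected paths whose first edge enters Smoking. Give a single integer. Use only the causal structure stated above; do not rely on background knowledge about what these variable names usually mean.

2

A backdoor path from Smoking to Genotype is any simple undirected path whose first edge points into Smoking (i.e. leaves Smoking via a parent).
Parents of Smoking: {AlcoholUse, SleepHours}.
Enumerating:
  P1: Smoking <- AlcoholUse -> Genotype
  P2: Smoking <- SleepHours -> Genotype
That exhausts the simple backdoor paths. Count: 2.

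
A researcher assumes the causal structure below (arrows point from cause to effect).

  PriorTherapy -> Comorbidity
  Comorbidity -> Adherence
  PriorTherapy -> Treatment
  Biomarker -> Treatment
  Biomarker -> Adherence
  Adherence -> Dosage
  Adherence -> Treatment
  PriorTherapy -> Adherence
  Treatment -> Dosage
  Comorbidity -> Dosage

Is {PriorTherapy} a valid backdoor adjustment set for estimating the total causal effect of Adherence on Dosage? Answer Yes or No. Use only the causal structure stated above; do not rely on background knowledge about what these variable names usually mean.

No

Backdoor paths from Adherence to Dosage (paths whose first edge points into Adherence):
  P1: Adherence <- PriorTherapy -> Comorbidity -> Dosage
  P2: Adherence <- PriorTherapy -> Treatment -> Dosage
  P3: Adherence <- Biomarker -> Treatment <- PriorTherapy -> Comorbidity -> Dosage
  P4: Adherence <- Biomarker -> Treatment -> Dosage
  P5: Adherence <- Comorbidity <- PriorTherapy -> Treatment -> Dosage
  P6: Adherence <- Comorbidity -> Dosage
Condition 1 (no descendant of Adherence in the set): holds — descendants of Adherence are {Dosage, Treatment}; none are in {PriorTherapy}.
Condition 2 (every backdoor path blocked by {PriorTherapy}):
  P1: blocked at fork node PriorTherapy ∈ conditioning set.
  P2: blocked at fork node PriorTherapy ∈ conditioning set.
  P3: blocked at collider Treatment (neither it nor any descendant is in the conditioning set).
  P4: open — no interior node is in the conditioning set.
  P5: blocked at fork node PriorTherapy ∈ conditioning set.
  P6: open — no interior node is in the conditioning set.
{PriorTherapy} does not satisfy the backdoor criterion.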